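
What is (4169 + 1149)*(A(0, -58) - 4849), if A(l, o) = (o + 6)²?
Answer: -11407110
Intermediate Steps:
A(l, o) = (6 + o)²
(4169 + 1149)*(A(0, -58) - 4849) = (4169 + 1149)*((6 - 58)² - 4849) = 5318*((-52)² - 4849) = 5318*(2704 - 4849) = 5318*(-2145) = -11407110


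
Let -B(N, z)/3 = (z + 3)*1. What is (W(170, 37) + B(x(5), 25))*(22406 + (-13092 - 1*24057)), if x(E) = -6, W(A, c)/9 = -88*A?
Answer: 1986235932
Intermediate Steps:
W(A, c) = -792*A (W(A, c) = 9*(-88*A) = -792*A)
B(N, z) = -9 - 3*z (B(N, z) = -3*(z + 3) = -3*(3 + z) = -9 - 3*z)
(W(170, 37) + B(x(5), 25))*(22406 + (-13092 - 1*24057)) = (-792*170 + (-9 - 3*25))*(22406 + (-13092 - 1*24057)) = (-134640 + (-9 - 75))*(22406 + (-13092 - 24057)) = (-134640 - 84)*(22406 - 37149) = -134724*(-14743) = 1986235932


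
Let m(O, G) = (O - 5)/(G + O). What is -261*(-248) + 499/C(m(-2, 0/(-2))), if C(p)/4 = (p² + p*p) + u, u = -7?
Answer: 4531459/70 ≈ 64735.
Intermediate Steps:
m(O, G) = (-5 + O)/(G + O)
C(p) = -28 + 8*p² (C(p) = 4*((p² + p*p) - 7) = 4*((p² + p²) - 7) = 4*(2*p² - 7) = 4*(-7 + 2*p²) = -28 + 8*p²)
-261*(-248) + 499/C(m(-2, 0/(-2))) = -261*(-248) + 499/(-28 + 8*((-5 - 2)/(0/(-2) - 2))²) = 64728 + 499/(-28 + 8*(-7/(0*(-½) - 2))²) = 64728 + 499/(-28 + 8*(-7/(0 - 2))²) = 64728 + 499/(-28 + 8*(-7/(-2))²) = 64728 + 499/(-28 + 8*(-½*(-7))²) = 64728 + 499/(-28 + 8*(7/2)²) = 64728 + 499/(-28 + 8*(49/4)) = 64728 + 499/(-28 + 98) = 64728 + 499/70 = 4531459/70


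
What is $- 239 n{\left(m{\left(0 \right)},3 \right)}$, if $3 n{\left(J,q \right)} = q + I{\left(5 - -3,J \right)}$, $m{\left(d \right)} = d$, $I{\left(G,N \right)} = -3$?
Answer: $0$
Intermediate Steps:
$n{\left(J,q \right)} = -1 + \frac{q}{3}$ ($n{\left(J,q \right)} = \frac{q - 3}{3} = \frac{-3 + q}{3} = -1 + \frac{q}{3}$)
$- 239 n{\left(m{\left(0 \right)},3 \right)} = - 239 \left(-1 + \frac{1}{3} \cdot 3\right) = - 239 \left(-1 + 1\right) = \left(-239\right) 0 = 0$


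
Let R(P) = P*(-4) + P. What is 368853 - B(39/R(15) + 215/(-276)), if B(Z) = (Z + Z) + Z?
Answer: 169674651/460 ≈ 3.6886e+5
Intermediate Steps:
R(P) = -3*P (R(P) = -4*P + P = -3*P)
B(Z) = 3*Z (B(Z) = 2*Z + Z = 3*Z)
368853 - B(39/R(15) + 215/(-276)) = 368853 - 3*(39/((-3*15)) + 215/(-276)) = 368853 - 3*(39/(-45) + 215*(-1/276)) = 368853 - 3*(39*(-1/45) - 215/276) = 368853 - 3*(-13/15 - 215/276) = 368853 - 3*(-757)/460 = 368853 - 1*(-2271/460) = 368853 + 2271/460 = 169674651/460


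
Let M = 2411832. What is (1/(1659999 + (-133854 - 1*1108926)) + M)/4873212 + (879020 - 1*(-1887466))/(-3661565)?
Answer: -1940315817585095923/7444681645724054820 ≈ -0.26063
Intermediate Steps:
(1/(1659999 + (-133854 - 1*1108926)) + M)/4873212 + (879020 - 1*(-1887466))/(-3661565) = (1/(1659999 + (-133854 - 1*1108926)) + 2411832)/4873212 + (879020 - 1*(-1887466))/(-3661565) = (1/(1659999 + (-133854 - 1108926)) + 2411832)*(1/4873212) + (879020 + 1887466)*(-1/3661565) = (1/(1659999 - 1242780) + 2411832)*(1/4873212) + 2766486*(-1/3661565) = (1/417219 + 2411832)*(1/4873212) - 2766486/3661565 = (1006262135209/417219)*(1/4873212) - 2766486/3661565 = 1006262135209/2033196637428 - 2766486/3661565 = -1940315817585095923/7444681645724054820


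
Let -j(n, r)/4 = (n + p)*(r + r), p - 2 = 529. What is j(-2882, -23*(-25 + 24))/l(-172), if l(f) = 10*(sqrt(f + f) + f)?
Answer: -108146/435 - 54073*I*sqrt(86)/18705 ≈ -248.61 - 26.808*I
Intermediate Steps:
p = 531 (p = 2 + 529 = 531)
l(f) = 10*f + 10*sqrt(2)*sqrt(f) (l(f) = 10*(sqrt(2*f) + f) = 10*(sqrt(2)*sqrt(f) + f) = 10*(f + sqrt(2)*sqrt(f)) = 10*f + 10*sqrt(2)*sqrt(f))
j(n, r) = -8*r*(531 + n) (j(n, r) = -4*(n + 531)*(r + r) = -4*(531 + n)*2*r = -8*r*(531 + n))
j(-2882, -23*(-25 + 24))/l(-172) = (-8*(-23*(-25 + 24))*(531 - 2882))/(10*(-172) + 10*sqrt(2)*sqrt(-172)) = (-8*(-23*(-1))*(-2351))/(-1720 + 10*sqrt(2)*(2*I*sqrt(43))) = (-8*23*(-2351))/(-1720 + 20*I*sqrt(86)) = 432584/(-1720 + 20*I*sqrt(86))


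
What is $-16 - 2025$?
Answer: $-2041$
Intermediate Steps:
$-16 - 2025 = -2041$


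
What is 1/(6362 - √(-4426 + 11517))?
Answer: 6362/40467953 + √7091/40467953 ≈ 0.00015929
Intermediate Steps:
1/(6362 - √(-4426 + 11517)) = 1/(6362 - √7091)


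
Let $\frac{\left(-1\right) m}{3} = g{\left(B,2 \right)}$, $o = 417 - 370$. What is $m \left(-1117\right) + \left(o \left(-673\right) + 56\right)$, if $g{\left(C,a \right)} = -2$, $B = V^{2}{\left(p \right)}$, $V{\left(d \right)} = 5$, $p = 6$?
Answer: $-38277$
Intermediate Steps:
$o = 47$ ($o = 417 - 370 = 47$)
$B = 25$ ($B = 5^{2} = 25$)
$m = 6$ ($m = \left(-3\right) \left(-2\right) = 6$)
$m \left(-1117\right) + \left(o \left(-673\right) + 56\right) = 6 \left(-1117\right) + \left(47 \left(-673\right) + 56\right) = -6702 + \left(-31631 + 56\right) = -6702 - 31575 = -38277$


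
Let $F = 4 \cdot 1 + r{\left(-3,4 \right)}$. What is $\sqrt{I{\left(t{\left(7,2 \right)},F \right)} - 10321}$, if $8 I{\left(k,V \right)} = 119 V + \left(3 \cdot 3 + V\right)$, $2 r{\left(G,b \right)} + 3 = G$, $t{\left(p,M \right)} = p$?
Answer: $\frac{i \sqrt{164878}}{4} \approx 101.51 i$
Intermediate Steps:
$r{\left(G,b \right)} = - \frac{3}{2} + \frac{G}{2}$
$F = 1$ ($F = 4 \cdot 1 + \left(- \frac{3}{2} + \frac{1}{2} \left(-3\right)\right) = 4 - 3 = 1$)
$I{\left(k,V \right)} = \frac{9}{8} + 15 V$ ($I{\left(k,V \right)} = \frac{119 V + \left(3 \cdot 3 + V\right)}{8} = \frac{119 V + \left(9 + V\right)}{8} = \frac{9 + 120 V}{8} = \frac{9}{8} + 15 V$)
$\sqrt{I{\left(t{\left(7,2 \right)},F \right)} - 10321} = \sqrt{\left(\frac{9}{8} + 15 \cdot 1\right) - 10321} = \sqrt{\left(\frac{9}{8} + 15\right) - 10321} = \sqrt{\frac{129}{8} - 10321} = \sqrt{- \frac{82439}{8}} = \frac{i \sqrt{164878}}{4}$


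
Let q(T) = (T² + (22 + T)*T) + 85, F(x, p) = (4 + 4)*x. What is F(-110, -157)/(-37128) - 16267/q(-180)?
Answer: -68793397/282752925 ≈ -0.24330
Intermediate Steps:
F(x, p) = 8*x
q(T) = 85 + T² + T*(22 + T) (q(T) = (T² + T*(22 + T)) + 85 = 85 + T² + T*(22 + T))
F(-110, -157)/(-37128) - 16267/q(-180) = (8*(-110))/(-37128) - 16267/(85 + 2*(-180)² + 22*(-180)) = -880*(-1/37128) - 16267/(85 + 2*32400 - 3960) = 110/4641 - 16267/(85 + 64800 - 3960) = 110/4641 - 16267/60925 = -68793397/282752925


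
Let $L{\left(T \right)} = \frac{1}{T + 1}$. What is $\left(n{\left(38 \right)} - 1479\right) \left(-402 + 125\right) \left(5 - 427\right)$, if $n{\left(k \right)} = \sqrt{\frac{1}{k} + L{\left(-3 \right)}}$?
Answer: $-172886226 + \frac{350682 i \sqrt{19}}{19} \approx -1.7289 \cdot 10^{8} + 80452.0 i$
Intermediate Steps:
$L{\left(T \right)} = \frac{1}{1 + T}$
$n{\left(k \right)} = \sqrt{- \frac{1}{2} + \frac{1}{k}}$ ($n{\left(k \right)} = \sqrt{\frac{1}{k} + \frac{1}{1 - 3}} = \sqrt{\frac{1}{k} + \frac{1}{-2}} = \sqrt{\frac{1}{k} - \frac{1}{2}} = \sqrt{- \frac{1}{2} + \frac{1}{k}}$)
$\left(n{\left(38 \right)} - 1479\right) \left(-402 + 125\right) \left(5 - 427\right) = \left(\frac{\sqrt{2} \sqrt{\frac{2 - 38}{38}}}{2} - 1479\right) \left(-402 + 125\right) \left(5 - 427\right) = \left(\frac{\sqrt{2} \sqrt{\frac{2 - 38}{38}}}{2} - 1479\right) \left(\left(-277\right) \left(-422\right)\right) = \left(\frac{\sqrt{2} \sqrt{\frac{1}{38} \left(-36\right)}}{2} - 1479\right) 116894 = \left(\frac{\sqrt{2} \sqrt{- \frac{18}{19}}}{2} - 1479\right) 116894 = \left(\frac{\sqrt{2} \frac{3 i \sqrt{38}}{19}}{2} - 1479\right) 116894 = \left(\frac{3 i \sqrt{19}}{19} - 1479\right) 116894 = \left(-1479 + \frac{3 i \sqrt{19}}{19}\right) 116894 = -172886226 + \frac{350682 i \sqrt{19}}{19}$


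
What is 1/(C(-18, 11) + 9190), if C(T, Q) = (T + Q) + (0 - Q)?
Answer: 1/9172 ≈ 0.00010903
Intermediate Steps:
C(T, Q) = T (C(T, Q) = (Q + T) - Q = T)
1/(C(-18, 11) + 9190) = 1/(-18 + 9190) = 1/9172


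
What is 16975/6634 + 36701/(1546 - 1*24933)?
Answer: 21931413/22164194 ≈ 0.98950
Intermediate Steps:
16975/6634 + 36701/(1546 - 1*24933) = 16975*(1/6634) + 36701/(1546 - 24933) = 16975/6634 + 36701/(-23387) = 16975/6634 + 36701*(-1/23387) = 16975/6634 - 5243/3341 = 21931413/22164194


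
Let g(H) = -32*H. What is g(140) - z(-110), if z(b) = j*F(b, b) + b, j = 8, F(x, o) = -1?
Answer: -4362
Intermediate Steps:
z(b) = -8 + b (z(b) = 8*(-1) + b = -8 + b)
g(140) - z(-110) = -32*140 - (-8 - 110) = -4480 - 1*(-118) = -4480 + 118 = -4362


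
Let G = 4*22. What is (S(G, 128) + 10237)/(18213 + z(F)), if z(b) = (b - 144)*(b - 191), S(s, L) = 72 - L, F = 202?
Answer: 10181/18851 ≈ 0.54008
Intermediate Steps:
G = 88
z(b) = (-191 + b)*(-144 + b) (z(b) = (-144 + b)*(-191 + b) = (-191 + b)*(-144 + b))
(S(G, 128) + 10237)/(18213 + z(F)) = ((72 - 1*128) + 10237)/(18213 + (27504 + 202**2 - 335*202)) = ((72 - 128) + 10237)/(18213 + (27504 + 40804 - 67670)) = (-56 + 10237)/(18213 + 638) = 10181/18851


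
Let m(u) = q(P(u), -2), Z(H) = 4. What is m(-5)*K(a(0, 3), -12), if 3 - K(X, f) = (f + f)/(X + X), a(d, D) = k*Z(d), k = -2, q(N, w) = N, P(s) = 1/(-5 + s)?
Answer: -3/20 ≈ -0.15000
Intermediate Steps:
m(u) = 1/(-5 + u)
a(d, D) = -8 (a(d, D) = -2*4 = -8)
K(X, f) = 3 - f/X (K(X, f) = 3 - (f + f)/(X + X) = 3 - 2*f/(2*X) = 3 - 2*f*1/(2*X) = 3 - f/X)
m(-5)*K(a(0, 3), -12) = (3 - 1*(-12)/(-8))/(-5 - 5) = (3 - 1*(-12)*(-⅛))/(-10) = -(3 - 3/2)/10 = -⅒*3/2 = -3/20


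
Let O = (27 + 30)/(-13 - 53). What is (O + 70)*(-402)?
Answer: -305721/11 ≈ -27793.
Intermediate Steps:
O = -19/22 (O = 57/(-66) = 57*(-1/66) = -19/22 ≈ -0.86364)
(O + 70)*(-402) = (-19/22 + 70)*(-402) = (1521/22)*(-402) = -305721/11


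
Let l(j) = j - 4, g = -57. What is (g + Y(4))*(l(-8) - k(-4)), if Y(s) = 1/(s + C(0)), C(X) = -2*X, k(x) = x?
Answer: 454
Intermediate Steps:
l(j) = -4 + j
Y(s) = 1/s (Y(s) = 1/(s - 2*0) = 1/(s + 0) = 1/s)
(g + Y(4))*(l(-8) - k(-4)) = (-57 + 1/4)*((-4 - 8) - 1*(-4)) = (-57 + 1/4)*(-12 + 4) = -227/4*(-8) = 454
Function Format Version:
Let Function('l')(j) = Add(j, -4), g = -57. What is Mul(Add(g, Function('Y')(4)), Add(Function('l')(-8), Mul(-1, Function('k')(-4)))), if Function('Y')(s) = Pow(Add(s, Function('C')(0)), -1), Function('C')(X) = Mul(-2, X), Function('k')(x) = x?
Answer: 454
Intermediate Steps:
Function('l')(j) = Add(-4, j)
Function('Y')(s) = Pow(s, -1) (Function('Y')(s) = Pow(Add(s, Mul(-2, 0)), -1) = Pow(Add(s, 0), -1) = Pow(s, -1))
Mul(Add(g, Function('Y')(4)), Add(Function('l')(-8), Mul(-1, Function('k')(-4)))) = Mul(Add(-57, Pow(4, -1)), Add(Add(-4, -8), Mul(-1, -4))) = Mul(Add(-57, Rational(1, 4)), Add(-12, 4)) = Mul(Rational(-227, 4), -8) = 454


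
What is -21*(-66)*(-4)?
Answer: -5544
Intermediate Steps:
-21*(-66)*(-4) = 1386*(-4) = -5544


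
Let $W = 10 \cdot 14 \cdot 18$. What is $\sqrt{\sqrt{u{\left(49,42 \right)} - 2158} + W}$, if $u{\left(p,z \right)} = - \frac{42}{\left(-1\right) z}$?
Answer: $\sqrt{2520 + i \sqrt{2157}} \approx 50.202 + 0.4626 i$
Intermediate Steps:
$W = 2520$ ($W = 140 \cdot 18 = 2520$)
$u{\left(p,z \right)} = \frac{42}{z}$ ($u{\left(p,z \right)} = - 42 \left(- \frac{1}{z}\right) = \frac{42}{z}$)
$\sqrt{\sqrt{u{\left(49,42 \right)} - 2158} + W} = \sqrt{\sqrt{\frac{42}{42} - 2158} + 2520} = \sqrt{\sqrt{42 \cdot \frac{1}{42} - 2158} + 2520} = \sqrt{\sqrt{1 - 2158} + 2520} = \sqrt{\sqrt{-2157} + 2520} = \sqrt{i \sqrt{2157} + 2520} = \sqrt{2520 + i \sqrt{2157}}$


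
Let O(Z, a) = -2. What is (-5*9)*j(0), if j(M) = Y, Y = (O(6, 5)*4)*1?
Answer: 360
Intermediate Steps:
Y = -8 (Y = -2*4*1 = -8*1 = -8)
j(M) = -8
(-5*9)*j(0) = -5*9*(-8) = -45*(-8) = 360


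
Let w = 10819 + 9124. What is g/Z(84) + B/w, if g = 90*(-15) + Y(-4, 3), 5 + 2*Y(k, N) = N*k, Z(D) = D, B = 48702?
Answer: -6571885/478632 ≈ -13.731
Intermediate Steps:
Y(k, N) = -5/2 + N*k/2 (Y(k, N) = -5/2 + (N*k)/2 = -5/2 + N*k/2)
g = -2717/2 (g = 90*(-15) + (-5/2 + (1/2)*3*(-4)) = -1350 + (-5/2 - 6) = -1350 - 17/2 = -2717/2 ≈ -1358.5)
w = 19943
g/Z(84) + B/w = -2717/2/84 + 48702/19943 = -2717/2*1/84 + 48702*(1/19943) = -2717/168 + 48702/19943 = -6571885/478632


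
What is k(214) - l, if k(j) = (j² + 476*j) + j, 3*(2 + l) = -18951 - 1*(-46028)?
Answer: 416551/3 ≈ 1.3885e+5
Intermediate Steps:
l = 27071/3 (l = -2 + (-18951 - 1*(-46028))/3 = -2 + (-18951 + 46028)/3 = -2 + (⅓)*27077 = -2 + 27077/3 = 27071/3 ≈ 9023.7)
k(j) = j² + 477*j
k(214) - l = 214*(477 + 214) - 1*27071/3 = 214*691 - 27071/3 = 147874 - 27071/3 = 416551/3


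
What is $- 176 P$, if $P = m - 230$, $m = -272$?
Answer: $88352$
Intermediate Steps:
$P = -502$ ($P = -272 - 230 = -502$)
$- 176 P = \left(-176\right) \left(-502\right) = 88352$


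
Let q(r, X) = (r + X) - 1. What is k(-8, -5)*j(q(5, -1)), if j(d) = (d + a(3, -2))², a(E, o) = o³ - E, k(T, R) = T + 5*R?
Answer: -2112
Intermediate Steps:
q(r, X) = -1 + X + r (q(r, X) = (X + r) - 1 = -1 + X + r)
j(d) = (-11 + d)² (j(d) = (d + ((-2)³ - 1*3))² = (d + (-8 - 3))² = (d - 11)² = (-11 + d)²)
k(-8, -5)*j(q(5, -1)) = (-8 + 5*(-5))*(-11 + (-1 - 1 + 5))² = (-8 - 25)*(-11 + 3)² = -33*(-8)² = -33*64 = -2112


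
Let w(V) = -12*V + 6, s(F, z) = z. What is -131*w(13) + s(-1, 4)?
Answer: 19654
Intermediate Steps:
w(V) = 6 - 12*V
-131*w(13) + s(-1, 4) = -131*(6 - 12*13) + 4 = -131*(6 - 156) + 4 = -131*(-150) + 4 = 19650 + 4 = 19654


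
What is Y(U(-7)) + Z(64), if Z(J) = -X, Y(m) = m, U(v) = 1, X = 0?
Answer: 1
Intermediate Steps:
Z(J) = 0 (Z(J) = -1*0 = 0)
Y(U(-7)) + Z(64) = 1 + 0 = 1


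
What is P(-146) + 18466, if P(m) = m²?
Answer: 39782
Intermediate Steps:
P(-146) + 18466 = (-146)² + 18466 = 21316 + 18466 = 39782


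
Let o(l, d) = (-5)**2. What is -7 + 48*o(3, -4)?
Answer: 1193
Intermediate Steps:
o(l, d) = 25
-7 + 48*o(3, -4) = -7 + 48*25 = -7 + 1200 = 1193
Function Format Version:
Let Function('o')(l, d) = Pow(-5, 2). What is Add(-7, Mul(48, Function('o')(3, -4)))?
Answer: 1193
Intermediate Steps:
Function('o')(l, d) = 25
Add(-7, Mul(48, Function('o')(3, -4))) = Add(-7, Mul(48, 25)) = Add(-7, 1200) = 1193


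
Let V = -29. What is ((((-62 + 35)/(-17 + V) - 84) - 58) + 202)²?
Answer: 7767369/2116 ≈ 3670.8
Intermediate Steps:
((((-62 + 35)/(-17 + V) - 84) - 58) + 202)² = ((((-62 + 35)/(-17 - 29) - 84) - 58) + 202)² = (((-27/(-46) - 84) - 58) + 202)² = (((-27*(-1/46) - 84) - 58) + 202)² = (((27/46 - 84) - 58) + 202)² = ((-3837/46 - 58) + 202)² = (-6505/46 + 202)² = (2787/46)² = 7767369/2116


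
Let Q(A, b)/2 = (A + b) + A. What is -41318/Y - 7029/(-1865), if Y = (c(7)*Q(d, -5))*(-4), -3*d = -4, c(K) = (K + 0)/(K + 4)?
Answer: -1270080471/365540 ≈ -3474.5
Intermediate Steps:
c(K) = K/(4 + K)
d = 4/3 (d = -1/3*(-4) = 4/3 ≈ 1.3333)
Q(A, b) = 2*b + 4*A (Q(A, b) = 2*((A + b) + A) = 2*(b + 2*A) = 2*b + 4*A)
Y = 392/33 (Y = ((7/(4 + 7))*(2*(-5) + 4*(4/3)))*(-4) = ((7/11)*(-10 + 16/3))*(-4) = ((7*(1/11))*(-14/3))*(-4) = ((7/11)*(-14/3))*(-4) = -98/33*(-4) = 392/33 ≈ 11.879)
-41318/Y - 7029/(-1865) = -41318/392/33 - 7029/(-1865) = -41318*33/392 - 7029*(-1/1865) = -681747/196 + 7029/1865 = -1270080471/365540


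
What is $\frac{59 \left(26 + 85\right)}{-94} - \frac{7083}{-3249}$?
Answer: $- \frac{2290211}{33934} \approx -67.49$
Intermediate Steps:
$\frac{59 \left(26 + 85\right)}{-94} - \frac{7083}{-3249} = 59 \cdot 111 \left(- \frac{1}{94}\right) - - \frac{787}{361} = 6549 \left(- \frac{1}{94}\right) + \frac{787}{361} = - \frac{6549}{94} + \frac{787}{361} = - \frac{2290211}{33934}$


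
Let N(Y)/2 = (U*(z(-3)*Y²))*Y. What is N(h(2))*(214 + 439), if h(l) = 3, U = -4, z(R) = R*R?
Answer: -1269432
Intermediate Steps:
z(R) = R²
N(Y) = -72*Y³ (N(Y) = 2*((-4*(-3)²*Y²)*Y) = 2*((-36*Y²)*Y) = 2*(-36*Y³) = -72*Y³)
N(h(2))*(214 + 439) = (-72*3³)*(214 + 439) = -72*27*653 = -1944*653 = -1269432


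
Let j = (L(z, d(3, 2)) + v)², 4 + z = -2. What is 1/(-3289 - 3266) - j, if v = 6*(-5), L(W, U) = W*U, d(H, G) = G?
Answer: -11563021/6555 ≈ -1764.0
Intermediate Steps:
z = -6 (z = -4 - 2 = -6)
L(W, U) = U*W
v = -30
j = 1764 (j = (2*(-6) - 30)² = (-12 - 30)² = (-42)² = 1764)
1/(-3289 - 3266) - j = 1/(-3289 - 3266) - 1*1764 = 1/(-6555) - 1764 = -1/6555 - 1764 = -11563021/6555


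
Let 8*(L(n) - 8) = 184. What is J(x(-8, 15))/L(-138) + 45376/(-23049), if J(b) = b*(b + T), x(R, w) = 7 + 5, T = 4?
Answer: 3018752/714519 ≈ 4.2249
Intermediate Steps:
L(n) = 31 (L(n) = 8 + (⅛)*184 = 8 + 23 = 31)
x(R, w) = 12
J(b) = b*(4 + b) (J(b) = b*(b + 4) = b*(4 + b))
J(x(-8, 15))/L(-138) + 45376/(-23049) = (12*(4 + 12))/31 + 45376/(-23049) = (12*16)*(1/31) + 45376*(-1/23049) = 192*(1/31) - 45376/23049 = 192/31 - 45376/23049 = 3018752/714519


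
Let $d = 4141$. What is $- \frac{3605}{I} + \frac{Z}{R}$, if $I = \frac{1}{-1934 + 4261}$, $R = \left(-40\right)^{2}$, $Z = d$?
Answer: $- \frac{13422131859}{1600} \approx -8.3888 \cdot 10^{6}$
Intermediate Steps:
$Z = 4141$
$R = 1600$
$I = \frac{1}{2327} \approx 0.00042974$
$- \frac{3605}{I} + \frac{Z}{R} = - 3605 \frac{1}{\frac{1}{2327}} + \frac{4141}{1600} = \left(-3605\right) 2327 + 4141 \cdot \frac{1}{1600} = -8388835 + \frac{4141}{1600} = - \frac{13422131859}{1600}$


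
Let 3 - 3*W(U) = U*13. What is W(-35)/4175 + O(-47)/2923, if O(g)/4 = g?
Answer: -1015966/36610575 ≈ -0.027751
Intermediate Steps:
W(U) = 1 - 13*U/3 (W(U) = 1 - U*13/3 = 1 - 13*U/3)
O(g) = 4*g
W(-35)/4175 + O(-47)/2923 = (1 - 13/3*(-35))/4175 + (4*(-47))/2923 = (1 + 455/3)*(1/4175) - 188*1/2923 = (458/3)*(1/4175) - 188/2923 = 458/12525 - 188/2923 = -1015966/36610575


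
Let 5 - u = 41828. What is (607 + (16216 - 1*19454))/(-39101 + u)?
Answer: 2631/80924 ≈ 0.032512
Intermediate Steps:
u = -41823 (u = 5 - 1*41828 = 5 - 41828 = -41823)
(607 + (16216 - 1*19454))/(-39101 + u) = (607 + (16216 - 1*19454))/(-39101 - 41823) = (607 + (16216 - 19454))/(-80924) = (607 - 3238)*(-1/80924) = -2631*(-1/80924) = 2631/80924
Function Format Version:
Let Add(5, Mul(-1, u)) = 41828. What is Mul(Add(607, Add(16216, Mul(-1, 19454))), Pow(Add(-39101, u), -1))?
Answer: Rational(2631, 80924) ≈ 0.032512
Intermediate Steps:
u = -41823 (u = Add(5, Mul(-1, 41828)) = Add(5, -41828) = -41823)
Mul(Add(607, Add(16216, Mul(-1, 19454))), Pow(Add(-39101, u), -1)) = Mul(Add(607, Add(16216, Mul(-1, 19454))), Pow(Add(-39101, -41823), -1)) = Mul(Add(607, Add(16216, -19454)), Pow(-80924, -1)) = Mul(Add(607, -3238), Rational(-1, 80924)) = Mul(-2631, Rational(-1, 80924)) = Rational(2631, 80924)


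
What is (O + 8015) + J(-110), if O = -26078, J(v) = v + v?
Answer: -18283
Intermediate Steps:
J(v) = 2*v
(O + 8015) + J(-110) = (-26078 + 8015) + 2*(-110) = -18063 - 220 = -18283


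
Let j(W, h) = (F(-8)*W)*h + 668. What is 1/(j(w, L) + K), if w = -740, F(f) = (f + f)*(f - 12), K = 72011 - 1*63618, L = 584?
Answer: -1/138282139 ≈ -7.2316e-9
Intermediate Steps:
K = 8393 (K = 72011 - 63618 = 8393)
F(f) = 2*f*(-12 + f) (F(f) = (2*f)*(-12 + f) = 2*f*(-12 + f))
j(W, h) = 668 + 320*W*h (j(W, h) = ((2*(-8)*(-12 - 8))*W)*h + 668 = ((2*(-8)*(-20))*W)*h + 668 = (320*W)*h + 668 = 320*W*h + 668 = 668 + 320*W*h)
1/(j(w, L) + K) = 1/((668 + 320*(-740)*584) + 8393) = 1/((668 - 138291200) + 8393) = 1/(-138290532 + 8393) = 1/(-138282139) = -1/138282139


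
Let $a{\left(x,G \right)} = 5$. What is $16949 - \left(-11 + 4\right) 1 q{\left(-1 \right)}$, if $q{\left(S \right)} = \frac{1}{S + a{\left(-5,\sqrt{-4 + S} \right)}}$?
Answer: $\frac{67803}{4} \approx 16951.0$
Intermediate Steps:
$q{\left(S \right)} = \frac{1}{5 + S}$ ($q{\left(S \right)} = \frac{1}{S + 5} = \frac{1}{5 + S}$)
$16949 - \left(-11 + 4\right) 1 q{\left(-1 \right)} = 16949 - \frac{\left(-11 + 4\right) 1}{5 - 1} = 16949 - \frac{\left(-7\right) 1}{4} = 16949 - \left(-7\right) \frac{1}{4} = 16949 - - \frac{7}{4} = 16949 + \frac{7}{4} = \frac{67803}{4}$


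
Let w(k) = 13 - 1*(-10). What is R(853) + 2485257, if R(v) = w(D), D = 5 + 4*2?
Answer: 2485280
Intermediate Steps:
D = 13 (D = 5 + 8 = 13)
w(k) = 23 (w(k) = 13 + 10 = 23)
R(v) = 23
R(853) + 2485257 = 23 + 2485257 = 2485280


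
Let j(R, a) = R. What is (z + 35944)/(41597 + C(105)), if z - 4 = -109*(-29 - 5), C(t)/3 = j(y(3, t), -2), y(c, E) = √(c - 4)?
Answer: 824743719/865155209 - 59481*I/865155209 ≈ 0.95329 - 6.8752e-5*I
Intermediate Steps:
y(c, E) = √(-4 + c)
C(t) = 3*I (C(t) = 3*√(-4 + 3) = 3*√(-1) = 3*I)
z = 3710 (z = 4 - 109*(-29 - 5) = 4 - 109*(-34) = 4 + 3706 = 3710)
(z + 35944)/(41597 + C(105)) = (3710 + 35944)/(41597 + 3*I) = 39654*((41597 - 3*I)/1730310418) = 19827*(41597 - 3*I)/865155209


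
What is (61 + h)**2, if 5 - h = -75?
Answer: 19881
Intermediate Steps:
h = 80 (h = 5 - 1*(-75) = 5 + 75 = 80)
(61 + h)**2 = (61 + 80)**2 = 141**2 = 19881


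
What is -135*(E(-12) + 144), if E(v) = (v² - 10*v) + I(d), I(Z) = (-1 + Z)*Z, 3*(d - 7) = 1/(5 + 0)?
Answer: -304338/5 ≈ -60868.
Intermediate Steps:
d = 106/15 (d = 7 + 1/(3*(5 + 0)) = 7 + (⅓)/5 = 7 + (⅓)*(⅕) = 7 + 1/15 = 106/15 ≈ 7.0667)
I(Z) = Z*(-1 + Z)
E(v) = 9646/225 + v² - 10*v (E(v) = (v² - 10*v) + 106*(-1 + 106/15)/15 = (v² - 10*v) + (106/15)*(91/15) = (v² - 10*v) + 9646/225 = 9646/225 + v² - 10*v)
-135*(E(-12) + 144) = -135*((9646/225 + (-12)² - 10*(-12)) + 144) = -135*((9646/225 + 144 + 120) + 144) = -135*(69046/225 + 144) = -135*101446/225 = -304338/5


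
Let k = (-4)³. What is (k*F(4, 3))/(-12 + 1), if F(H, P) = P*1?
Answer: 192/11 ≈ 17.455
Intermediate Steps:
F(H, P) = P
k = -64
(k*F(4, 3))/(-12 + 1) = (-64*3)/(-12 + 1) = -192/(-11) = -192*(-1/11) = 192/11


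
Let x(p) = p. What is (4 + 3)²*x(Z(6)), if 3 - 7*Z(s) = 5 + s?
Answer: -56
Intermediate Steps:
Z(s) = -2/7 - s/7 (Z(s) = 3/7 - (5 + s)/7 = 3/7 + (-5/7 - s/7) = -2/7 - s/7)
(4 + 3)²*x(Z(6)) = (4 + 3)²*(-2/7 - ⅐*6) = 7²*(-2/7 - 6/7) = 49*(-8/7) = -56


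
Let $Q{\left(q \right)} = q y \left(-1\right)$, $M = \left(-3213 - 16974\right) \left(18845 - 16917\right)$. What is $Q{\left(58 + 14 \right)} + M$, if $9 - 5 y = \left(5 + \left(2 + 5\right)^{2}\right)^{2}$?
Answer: $- \frac{194393376}{5} \approx -3.8879 \cdot 10^{7}$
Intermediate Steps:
$y = - \frac{2907}{5}$ ($y = \frac{9}{5} - \frac{\left(5 + \left(2 + 5\right)^{2}\right)^{2}}{5} = \frac{9}{5} - \frac{\left(5 + 7^{2}\right)^{2}}{5} = \frac{9}{5} - \frac{\left(5 + 49\right)^{2}}{5} = \frac{9}{5} - \frac{54^{2}}{5} = \frac{9}{5} - \frac{2916}{5} = - \frac{2907}{5} \approx -581.4$)
$M = -38920536$ ($M = \left(-20187\right) 1928 = -38920536$)
$Q{\left(q \right)} = \frac{2907 q}{5}$ ($Q{\left(q \right)} = q \left(- \frac{2907}{5}\right) \left(-1\right) = - \frac{2907 q}{5} \left(-1\right) = \frac{2907 q}{5}$)
$Q{\left(58 + 14 \right)} + M = \frac{2907 \left(58 + 14\right)}{5} - 38920536 = \frac{2907}{5} \cdot 72 - 38920536 = \frac{209304}{5} - 38920536 = - \frac{194393376}{5}$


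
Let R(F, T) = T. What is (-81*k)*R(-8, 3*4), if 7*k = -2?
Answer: 1944/7 ≈ 277.71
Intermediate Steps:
k = -2/7 (k = (⅐)*(-2) = -2/7 ≈ -0.28571)
(-81*k)*R(-8, 3*4) = (-81*(-2/7))*(3*4) = (162/7)*12 = 1944/7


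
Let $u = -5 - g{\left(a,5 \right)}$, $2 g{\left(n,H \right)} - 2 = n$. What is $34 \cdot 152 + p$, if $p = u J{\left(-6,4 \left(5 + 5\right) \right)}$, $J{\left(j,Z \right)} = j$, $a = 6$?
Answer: $5222$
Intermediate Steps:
$g{\left(n,H \right)} = 1 + \frac{n}{2}$
$u = -9$ ($u = -5 - \left(1 + \frac{1}{2} \cdot 6\right) = -5 - \left(1 + 3\right) = -5 - 4 = -9$)
$p = 54$ ($p = \left(-9\right) \left(-6\right) = 54$)
$34 \cdot 152 + p = 34 \cdot 152 + 54 = 5168 + 54 = 5222$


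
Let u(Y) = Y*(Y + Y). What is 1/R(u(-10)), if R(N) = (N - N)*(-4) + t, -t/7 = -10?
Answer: 1/70 ≈ 0.014286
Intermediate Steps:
t = 70 (t = -7*(-10) = 70)
u(Y) = 2*Y² (u(Y) = Y*(2*Y) = 2*Y²)
R(N) = 70 (R(N) = (N - N)*(-4) + 70 = 0*(-4) + 70 = 0 + 70 = 70)
1/R(u(-10)) = 1/70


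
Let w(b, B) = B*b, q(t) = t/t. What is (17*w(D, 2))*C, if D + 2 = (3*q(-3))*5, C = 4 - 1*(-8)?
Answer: 5304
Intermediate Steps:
q(t) = 1
C = 12 (C = 4 + 8 = 12)
D = 13 (D = -2 + (3*1)*5 = -2 + 3*5 = -2 + 15 = 13)
(17*w(D, 2))*C = (17*(2*13))*12 = (17*26)*12 = 442*12 = 5304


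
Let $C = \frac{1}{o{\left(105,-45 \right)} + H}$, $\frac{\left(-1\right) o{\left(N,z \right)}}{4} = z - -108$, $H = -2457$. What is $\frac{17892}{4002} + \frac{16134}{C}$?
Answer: $- \frac{29152570020}{667} \approx -4.3707 \cdot 10^{7}$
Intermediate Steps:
$o{\left(N,z \right)} = -432 - 4 z$ ($o{\left(N,z \right)} = - 4 \left(z - -108\right) = - 4 \left(z + 108\right) = - 4 \left(108 + z\right) = -432 - 4 z$)
$C = - \frac{1}{2709}$ ($C = \frac{1}{\left(-432 - -180\right) - 2457} = \frac{1}{\left(-432 + 180\right) - 2457} = \frac{1}{-252 - 2457} = \frac{1}{-2709} = - \frac{1}{2709} \approx -0.00036914$)
$\frac{17892}{4002} + \frac{16134}{C} = \frac{17892}{4002} + \frac{16134}{- \frac{1}{2709}} = 17892 \cdot \frac{1}{4002} + 16134 \left(-2709\right) = \frac{2982}{667} - 43707006 = - \frac{29152570020}{667}$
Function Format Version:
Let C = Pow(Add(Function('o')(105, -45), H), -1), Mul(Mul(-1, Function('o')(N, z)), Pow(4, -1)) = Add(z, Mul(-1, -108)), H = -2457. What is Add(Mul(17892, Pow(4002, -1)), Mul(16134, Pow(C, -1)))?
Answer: Rational(-29152570020, 667) ≈ -4.3707e+7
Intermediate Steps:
Function('o')(N, z) = Add(-432, Mul(-4, z)) (Function('o')(N, z) = Mul(-4, Add(z, Mul(-1, -108))) = Mul(-4, Add(z, 108)) = Mul(-4, Add(108, z)) = Add(-432, Mul(-4, z)))
C = Rational(-1, 2709) (C = Pow(Add(Add(-432, Mul(-4, -45)), -2457), -1) = Pow(Add(Add(-432, 180), -2457), -1) = Pow(Add(-252, -2457), -1) = Pow(-2709, -1) = Rational(-1, 2709) ≈ -0.00036914)
Add(Mul(17892, Pow(4002, -1)), Mul(16134, Pow(C, -1))) = Add(Mul(17892, Pow(4002, -1)), Mul(16134, Pow(Rational(-1, 2709), -1))) = Add(Mul(17892, Rational(1, 4002)), Mul(16134, -2709)) = Add(Rational(2982, 667), -43707006) = Rational(-29152570020, 667)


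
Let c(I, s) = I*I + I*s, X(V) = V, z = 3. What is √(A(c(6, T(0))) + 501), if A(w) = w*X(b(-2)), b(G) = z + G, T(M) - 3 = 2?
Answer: 9*√7 ≈ 23.812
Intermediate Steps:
T(M) = 5 (T(M) = 3 + 2 = 5)
b(G) = 3 + G
c(I, s) = I² + I*s
A(w) = w (A(w) = w*(3 - 2) = w*1 = w)
√(A(c(6, T(0))) + 501) = √(6*(6 + 5) + 501) = √(6*11 + 501) = √(66 + 501) = √567 = 9*√7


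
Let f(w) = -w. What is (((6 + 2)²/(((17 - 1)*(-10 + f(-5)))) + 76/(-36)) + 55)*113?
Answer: 264872/45 ≈ 5886.0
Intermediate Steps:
(((6 + 2)²/(((17 - 1)*(-10 + f(-5)))) + 76/(-36)) + 55)*113 = (((6 + 2)²/(((17 - 1)*(-10 - 1*(-5)))) + 76/(-36)) + 55)*113 = ((8²/((16*(-10 + 5))) + 76*(-1/36)) + 55)*113 = ((64/((16*(-5))) - 19/9) + 55)*113 = ((64/(-80) - 19/9) + 55)*113 = ((64*(-1/80) - 19/9) + 55)*113 = ((-⅘ - 19/9) + 55)*113 = (-131/45 + 55)*113 = (2344/45)*113 = 264872/45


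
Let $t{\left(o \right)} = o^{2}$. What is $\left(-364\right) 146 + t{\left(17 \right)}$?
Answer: $-52855$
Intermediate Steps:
$\left(-364\right) 146 + t{\left(17 \right)} = \left(-364\right) 146 + 17^{2} = -53144 + 289 = -52855$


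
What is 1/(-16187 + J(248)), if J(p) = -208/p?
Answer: -31/501823 ≈ -6.1775e-5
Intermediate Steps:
1/(-16187 + J(248)) = 1/(-16187 - 208/248) = 1/(-16187 - 208*1/248) = 1/(-16187 - 26/31) = 1/(-501823/31) = -31/501823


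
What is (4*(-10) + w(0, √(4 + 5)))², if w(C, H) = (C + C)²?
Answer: 1600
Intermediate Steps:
w(C, H) = 4*C² (w(C, H) = (2*C)² = 4*C²)
(4*(-10) + w(0, √(4 + 5)))² = (4*(-10) + 4*0²)² = (-40 + 4*0)² = (-40 + 0)² = (-40)² = 1600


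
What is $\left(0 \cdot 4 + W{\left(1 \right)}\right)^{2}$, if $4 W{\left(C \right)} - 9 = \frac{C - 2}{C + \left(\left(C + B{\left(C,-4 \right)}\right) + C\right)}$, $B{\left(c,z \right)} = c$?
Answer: $\frac{1225}{256} \approx 4.7852$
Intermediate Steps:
$W{\left(C \right)} = \frac{9}{4} + \frac{-2 + C}{16 C}$ ($W{\left(C \right)} = \frac{9}{4} + \frac{\left(C - 2\right) \frac{1}{C + \left(\left(C + C\right) + C\right)}}{4} = \frac{9}{4} + \frac{\left(-2 + C\right) \frac{1}{C + \left(2 C + C\right)}}{4} = \frac{9}{4} + \frac{\left(-2 + C\right) \frac{1}{C + 3 C}}{4} = \frac{9}{4} + \frac{\left(-2 + C\right) \frac{1}{4 C}}{4} = \frac{9}{4} + \frac{\frac{1}{4} \frac{1}{C} \left(-2 + C\right)}{4} = \frac{9}{4} + \frac{-2 + C}{16 C}$)
$\left(0 \cdot 4 + W{\left(1 \right)}\right)^{2} = \left(0 \cdot 4 + \frac{-2 + 37 \cdot 1}{16 \cdot 1}\right)^{2} = \left(0 + \frac{1}{16} \cdot 1 \left(-2 + 37\right)\right)^{2} = \left(0 + \frac{1}{16} \cdot 1 \cdot 35\right)^{2} = \left(0 + \frac{35}{16}\right)^{2} = \left(\frac{35}{16}\right)^{2} = \frac{1225}{256}$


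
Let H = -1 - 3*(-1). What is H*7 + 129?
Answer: 143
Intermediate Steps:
H = 2 (H = -1 + 3 = 2)
H*7 + 129 = 2*7 + 129 = 14 + 129 = 143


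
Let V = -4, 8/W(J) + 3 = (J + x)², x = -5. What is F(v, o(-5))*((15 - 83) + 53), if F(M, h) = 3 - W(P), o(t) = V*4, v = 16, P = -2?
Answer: -975/23 ≈ -42.391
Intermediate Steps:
W(J) = 8/(-3 + (-5 + J)²) (W(J) = 8/(-3 + (J - 5)²) = 8/(-3 + (-5 + J)²))
o(t) = -16 (o(t) = -4*4 = -16)
F(M, h) = 65/23 (F(M, h) = 3 - 8/(-3 + (-5 - 2)²) = 3 - 8/(-3 + (-7)²) = 3 - 8/(-3 + 49) = 3 - 8/46 = 3 - 1*4/23 = 3 - 4/23 = 65/23)
F(v, o(-5))*((15 - 83) + 53) = 65*((15 - 83) + 53)/23 = 65*(-68 + 53)/23 = (65/23)*(-15) = -975/23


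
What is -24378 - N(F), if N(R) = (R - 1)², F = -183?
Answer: -58234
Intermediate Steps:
N(R) = (-1 + R)²
-24378 - N(F) = -24378 - (-1 - 183)² = -24378 - 1*(-184)² = -24378 - 1*33856 = -24378 - 33856 = -58234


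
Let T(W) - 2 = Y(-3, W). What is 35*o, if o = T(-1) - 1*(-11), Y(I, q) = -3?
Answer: 350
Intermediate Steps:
T(W) = -1 (T(W) = 2 - 3 = -1)
o = 10 (o = -1 - 1*(-11) = -1 + 11 = 10)
35*o = 35*10 = 350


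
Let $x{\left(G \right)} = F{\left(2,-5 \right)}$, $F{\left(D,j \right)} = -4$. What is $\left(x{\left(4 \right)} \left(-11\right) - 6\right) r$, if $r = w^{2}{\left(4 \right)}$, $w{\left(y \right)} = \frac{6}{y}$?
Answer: $\frac{171}{2} \approx 85.5$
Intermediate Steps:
$x{\left(G \right)} = -4$
$r = \frac{9}{4}$ ($r = \left(\frac{6}{4}\right)^{2} = \left(6 \cdot \frac{1}{4}\right)^{2} = \left(\frac{3}{2}\right)^{2} = \frac{9}{4} \approx 2.25$)
$\left(x{\left(4 \right)} \left(-11\right) - 6\right) r = \left(\left(-4\right) \left(-11\right) - 6\right) \frac{9}{4} = \left(44 - 6\right) \frac{9}{4} = 38 \cdot \frac{9}{4} = \frac{171}{2}$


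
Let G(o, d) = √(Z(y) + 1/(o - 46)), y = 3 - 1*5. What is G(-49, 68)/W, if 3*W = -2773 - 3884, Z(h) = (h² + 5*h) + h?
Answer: -I*√72295/210805 ≈ -0.0012755*I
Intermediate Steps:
y = -2 (y = 3 - 5 = -2)
Z(h) = h² + 6*h
G(o, d) = √(-8 + 1/(-46 + o)) (G(o, d) = √(-2*(6 - 2) + 1/(o - 46)) = √(-2*4 + 1/(-46 + o)) = √(-8 + 1/(-46 + o)))
W = -2219 (W = (-2773 - 3884)/3 = (⅓)*(-6657) = -2219)
G(-49, 68)/W = √((369 - 8*(-49))/(-46 - 49))/(-2219) = √((369 + 392)/(-95))*(-1/2219) = √(-1/95*761)*(-1/2219) = √(-761/95)*(-1/2219) = (I*√72295/95)*(-1/2219) = -I*√72295/210805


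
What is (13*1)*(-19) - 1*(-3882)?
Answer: 3635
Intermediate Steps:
(13*1)*(-19) - 1*(-3882) = 13*(-19) + 3882 = -247 + 3882 = 3635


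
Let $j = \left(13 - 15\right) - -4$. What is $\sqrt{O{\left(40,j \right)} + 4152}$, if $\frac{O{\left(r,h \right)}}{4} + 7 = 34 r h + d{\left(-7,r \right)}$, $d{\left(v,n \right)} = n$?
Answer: $2 \sqrt{3791} \approx 123.14$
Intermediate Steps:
$j = 2$ ($j = -2 + 4 = 2$)
$O{\left(r,h \right)} = -28 + 4 r + 136 h r$ ($O{\left(r,h \right)} = -28 + 4 \left(34 r h + r\right) = -28 + 4 \left(34 h r + r\right) = -28 + 4 \left(r + 34 h r\right) = -28 + \left(4 r + 136 h r\right) = -28 + 4 r + 136 h r$)
$\sqrt{O{\left(40,j \right)} + 4152} = \sqrt{\left(-28 + 4 \cdot 40 + 136 \cdot 2 \cdot 40\right) + 4152} = \sqrt{\left(-28 + 160 + 10880\right) + 4152} = \sqrt{11012 + 4152} = \sqrt{15164} = 2 \sqrt{3791}$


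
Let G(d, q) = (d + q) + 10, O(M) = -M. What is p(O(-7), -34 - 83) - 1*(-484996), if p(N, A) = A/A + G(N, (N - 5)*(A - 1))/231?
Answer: 37344696/77 ≈ 4.8500e+5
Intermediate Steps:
G(d, q) = 10 + d + q
p(N, A) = 241/231 + N/231 + (-1 + A)*(-5 + N)/231 (p(N, A) = A/A + (10 + N + (N - 5)*(A - 1))/231 = 1 + (10 + N + (-5 + N)*(-1 + A))*(1/231) = 1 + (10 + N + (-1 + A)*(-5 + N))*(1/231) = 1 + (10/231 + N/231 + (-1 + A)*(-5 + N)/231) = 241/231 + N/231 + (-1 + A)*(-5 + N)/231)
p(O(-7), -34 - 83) - 1*(-484996) = (82/77 - 5*(-34 - 83)/231 + (-34 - 83)*(-1*(-7))/231) - 1*(-484996) = (82/77 - 5/231*(-117) + (1/231)*(-117)*7) + 484996 = (82/77 + 195/77 - 39/11) + 484996 = 4/77 + 484996 = 37344696/77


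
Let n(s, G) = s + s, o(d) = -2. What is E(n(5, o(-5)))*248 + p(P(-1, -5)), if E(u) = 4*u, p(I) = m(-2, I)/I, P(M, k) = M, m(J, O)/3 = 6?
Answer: 9902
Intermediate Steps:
m(J, O) = 18 (m(J, O) = 3*6 = 18)
n(s, G) = 2*s
p(I) = 18/I
E(n(5, o(-5)))*248 + p(P(-1, -5)) = (4*(2*5))*248 + 18/(-1) = (4*10)*248 + 18*(-1) = 40*248 - 18 = 9920 - 18 = 9902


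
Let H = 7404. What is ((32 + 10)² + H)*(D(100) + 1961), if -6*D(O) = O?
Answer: 17825648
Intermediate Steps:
D(O) = -O/6
((32 + 10)² + H)*(D(100) + 1961) = ((32 + 10)² + 7404)*(-⅙*100 + 1961) = (42² + 7404)*(-50/3 + 1961) = (1764 + 7404)*(5833/3) = 9168*(5833/3) = 17825648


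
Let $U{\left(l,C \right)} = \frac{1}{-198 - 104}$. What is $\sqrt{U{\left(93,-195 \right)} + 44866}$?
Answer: $\frac{\sqrt{4091958362}}{302} \approx 211.82$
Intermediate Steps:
$U{\left(l,C \right)} = - \frac{1}{302}$ ($U{\left(l,C \right)} = \frac{1}{-302} = - \frac{1}{302}$)
$\sqrt{U{\left(93,-195 \right)} + 44866} = \sqrt{- \frac{1}{302} + 44866} = \sqrt{\frac{13549531}{302}} = \frac{\sqrt{4091958362}}{302}$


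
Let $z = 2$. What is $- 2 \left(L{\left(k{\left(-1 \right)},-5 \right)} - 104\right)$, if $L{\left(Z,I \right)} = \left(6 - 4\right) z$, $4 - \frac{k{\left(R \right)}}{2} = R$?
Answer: $200$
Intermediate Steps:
$k{\left(R \right)} = 8 - 2 R$
$L{\left(Z,I \right)} = 4$ ($L{\left(Z,I \right)} = \left(6 - 4\right) 2 = 2 \cdot 2 = 4$)
$- 2 \left(L{\left(k{\left(-1 \right)},-5 \right)} - 104\right) = - 2 \left(4 - 104\right) = \left(-2\right) \left(-100\right) = 200$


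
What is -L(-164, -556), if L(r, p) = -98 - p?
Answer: -458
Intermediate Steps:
-L(-164, -556) = -(-98 - 1*(-556)) = -(-98 + 556) = -1*458 = -458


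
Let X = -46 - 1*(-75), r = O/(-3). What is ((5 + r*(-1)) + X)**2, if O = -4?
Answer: 9604/9 ≈ 1067.1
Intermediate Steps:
r = 4/3 (r = -4/(-3) = -4*(-1/3) = 4/3 ≈ 1.3333)
X = 29 (X = -46 + 75 = 29)
((5 + r*(-1)) + X)**2 = ((5 + (4/3)*(-1)) + 29)**2 = ((5 - 4/3) + 29)**2 = (11/3 + 29)**2 = (98/3)**2 = 9604/9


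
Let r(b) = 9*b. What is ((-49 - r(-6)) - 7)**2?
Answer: 4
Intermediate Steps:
((-49 - r(-6)) - 7)**2 = ((-49 - 9*(-6)) - 7)**2 = ((-49 - 1*(-54)) - 7)**2 = ((-49 + 54) - 7)**2 = (5 - 7)**2 = (-2)**2 = 4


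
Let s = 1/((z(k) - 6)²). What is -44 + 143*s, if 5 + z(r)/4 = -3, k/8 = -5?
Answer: -63393/1444 ≈ -43.901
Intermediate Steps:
k = -40 (k = 8*(-5) = -40)
z(r) = -32 (z(r) = -20 + 4*(-3) = -20 - 12 = -32)
s = 1/1444 (s = 1/((-32 - 6)²) = 1/((-38)²) = 1/1444 ≈ 0.00069252)
-44 + 143*s = -44 + 143*(1/1444) = -44 + 143/1444 = -63393/1444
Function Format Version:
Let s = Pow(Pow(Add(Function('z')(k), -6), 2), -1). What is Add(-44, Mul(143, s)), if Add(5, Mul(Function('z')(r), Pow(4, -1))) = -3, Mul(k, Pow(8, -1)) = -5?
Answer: Rational(-63393, 1444) ≈ -43.901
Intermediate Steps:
k = -40 (k = Mul(8, -5) = -40)
Function('z')(r) = -32 (Function('z')(r) = Add(-20, Mul(4, -3)) = Add(-20, -12) = -32)
s = Rational(1, 1444) (s = Pow(Pow(Add(-32, -6), 2), -1) = Pow(Pow(-38, 2), -1) = Pow(1444, -1) = Rational(1, 1444) ≈ 0.00069252)
Add(-44, Mul(143, s)) = Add(-44, Mul(143, Rational(1, 1444))) = Add(-44, Rational(143, 1444)) = Rational(-63393, 1444)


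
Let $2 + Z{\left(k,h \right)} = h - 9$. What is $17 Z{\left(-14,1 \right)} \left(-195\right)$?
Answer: $33150$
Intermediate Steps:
$Z{\left(k,h \right)} = -11 + h$ ($Z{\left(k,h \right)} = -2 + \left(h - 9\right) = -2 + \left(-9 + h\right) = -11 + h$)
$17 Z{\left(-14,1 \right)} \left(-195\right) = 17 \left(-11 + 1\right) \left(-195\right) = 17 \left(-10\right) \left(-195\right) = \left(-170\right) \left(-195\right) = 33150$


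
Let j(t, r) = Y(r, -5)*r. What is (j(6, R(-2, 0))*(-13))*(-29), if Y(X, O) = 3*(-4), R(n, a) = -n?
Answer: -9048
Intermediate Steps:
Y(X, O) = -12
j(t, r) = -12*r
(j(6, R(-2, 0))*(-13))*(-29) = (-(-12)*(-2)*(-13))*(-29) = (-12*2*(-13))*(-29) = -24*(-13)*(-29) = 312*(-29) = -9048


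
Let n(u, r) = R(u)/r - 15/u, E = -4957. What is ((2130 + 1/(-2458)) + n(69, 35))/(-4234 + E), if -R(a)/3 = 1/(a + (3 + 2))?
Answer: -77962264382/336443586115 ≈ -0.23172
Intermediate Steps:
R(a) = -3/(5 + a) (R(a) = -3/(a + (3 + 2)) = -3/(a + 5) = -3/(5 + a))
n(u, r) = -15/u - 3/(r*(5 + u)) (n(u, r) = (-3/(5 + u))/r - 15/u = -3/(r*(5 + u)) - 15/u = -15/u - 3/(r*(5 + u)))
((2130 + 1/(-2458)) + n(69, 35))/(-4234 + E) = ((2130 + 1/(-2458)) + 3*(-1*69 - 5*35*(5 + 69))/(35*69*(5 + 69)))/(-4234 - 4957) = ((2130 - 1/2458) + 3*(1/35)*(1/69)*(-69 - 5*35*74)/74)/(-9191) = (5235539/2458 + 3*(1/35)*(1/69)*(1/74)*(-69 - 12950))*(-1/9191) = (5235539/2458 + 3*(1/35)*(1/69)*(1/74)*(-13019))*(-1/9191) = (5235539/2458 - 13019/59570)*(-1/9191) = (77962264382/36605765)*(-1/9191) = -77962264382/336443586115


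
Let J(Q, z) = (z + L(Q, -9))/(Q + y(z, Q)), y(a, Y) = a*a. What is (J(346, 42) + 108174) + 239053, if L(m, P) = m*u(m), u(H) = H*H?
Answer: 387035374/1055 ≈ 3.6686e+5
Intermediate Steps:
u(H) = H²
y(a, Y) = a²
L(m, P) = m³ (L(m, P) = m*m² = m³)
J(Q, z) = (z + Q³)/(Q + z²)
(J(346, 42) + 108174) + 239053 = ((42 + 346³)/(346 + 42²) + 108174) + 239053 = ((42 + 41421736)/(346 + 1764) + 108174) + 239053 = (41421778/2110 + 108174) + 239053 = ((1/2110)*41421778 + 108174) + 239053 = (20710889/1055 + 108174) + 239053 = 134834459/1055 + 239053 = 387035374/1055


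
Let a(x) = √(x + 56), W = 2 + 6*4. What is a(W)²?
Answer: 82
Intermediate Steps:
W = 26 (W = 2 + 24 = 26)
a(x) = √(56 + x)
a(W)² = (√(56 + 26))² = (√82)² = 82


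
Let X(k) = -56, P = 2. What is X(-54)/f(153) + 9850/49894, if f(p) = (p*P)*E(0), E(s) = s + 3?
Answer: 1562059/11450673 ≈ 0.13642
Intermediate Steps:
E(s) = 3 + s
f(p) = 6*p (f(p) = (p*2)*(3 + 0) = (2*p)*3 = 6*p)
X(-54)/f(153) + 9850/49894 = -56/(6*153) + 9850/49894 = -56/918 + 9850*(1/49894) = -56*1/918 + 4925/24947 = -28/459 + 4925/24947 = 1562059/11450673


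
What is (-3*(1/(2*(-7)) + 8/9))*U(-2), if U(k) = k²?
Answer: -206/21 ≈ -9.8095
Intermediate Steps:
(-3*(1/(2*(-7)) + 8/9))*U(-2) = -3*(1/(2*(-7)) + 8/9)*(-2)² = -3*((½)*(-⅐) + 8*(⅑))*4 = -3*(-1/14 + 8/9)*4 = -3*103/126*4 = -103/42*4 = -206/21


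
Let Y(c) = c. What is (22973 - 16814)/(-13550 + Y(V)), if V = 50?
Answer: -2053/4500 ≈ -0.45622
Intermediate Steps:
(22973 - 16814)/(-13550 + Y(V)) = (22973 - 16814)/(-13550 + 50) = 6159/(-13500) = 6159*(-1/13500) = -2053/4500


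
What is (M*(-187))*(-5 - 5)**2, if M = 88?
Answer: -1645600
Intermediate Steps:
(M*(-187))*(-5 - 5)**2 = (88*(-187))*(-5 - 5)**2 = -16456*(-10)**2 = -16456*100 = -1645600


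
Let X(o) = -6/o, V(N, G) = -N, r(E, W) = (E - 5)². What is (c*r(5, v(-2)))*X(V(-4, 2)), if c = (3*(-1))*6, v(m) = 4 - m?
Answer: 0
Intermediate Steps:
r(E, W) = (-5 + E)²
c = -18 (c = -3*6 = -18)
(c*r(5, v(-2)))*X(V(-4, 2)) = (-18*(-5 + 5)²)*(-6/((-1*(-4)))) = (-18*0²)*(-6/4) = (-18*0)*(-6*¼) = 0*(-3/2) = 0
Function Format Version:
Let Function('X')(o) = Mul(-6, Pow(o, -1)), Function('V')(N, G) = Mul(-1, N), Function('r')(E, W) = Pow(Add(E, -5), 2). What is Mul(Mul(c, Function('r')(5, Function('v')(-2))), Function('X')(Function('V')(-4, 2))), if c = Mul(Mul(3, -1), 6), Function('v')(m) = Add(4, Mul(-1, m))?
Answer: 0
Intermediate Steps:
Function('r')(E, W) = Pow(Add(-5, E), 2)
c = -18 (c = Mul(-3, 6) = -18)
Mul(Mul(c, Function('r')(5, Function('v')(-2))), Function('X')(Function('V')(-4, 2))) = Mul(Mul(-18, Pow(Add(-5, 5), 2)), Mul(-6, Pow(Mul(-1, -4), -1))) = Mul(Mul(-18, Pow(0, 2)), Mul(-6, Pow(4, -1))) = Mul(Mul(-18, 0), Mul(-6, Rational(1, 4))) = Mul(0, Rational(-3, 2)) = 0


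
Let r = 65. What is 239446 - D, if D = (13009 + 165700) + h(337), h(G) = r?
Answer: 60672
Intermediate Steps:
h(G) = 65
D = 178774 (D = (13009 + 165700) + 65 = 178709 + 65 = 178774)
239446 - D = 239446 - 1*178774 = 239446 - 178774 = 60672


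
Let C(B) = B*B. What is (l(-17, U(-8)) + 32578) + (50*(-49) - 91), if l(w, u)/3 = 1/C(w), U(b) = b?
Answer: 8680696/289 ≈ 30037.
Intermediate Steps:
C(B) = B²
l(w, u) = 3/w² (l(w, u) = 3/(w²) = 3/w²)
(l(-17, U(-8)) + 32578) + (50*(-49) - 91) = (3/(-17)² + 32578) + (50*(-49) - 91) = (3*(1/289) + 32578) + (-2450 - 91) = (3/289 + 32578) - 2541 = 9415045/289 - 2541 = 8680696/289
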